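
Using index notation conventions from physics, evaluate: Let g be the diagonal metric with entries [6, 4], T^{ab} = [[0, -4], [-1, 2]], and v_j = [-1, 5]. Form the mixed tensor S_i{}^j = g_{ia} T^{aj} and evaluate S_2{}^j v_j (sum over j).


Step 1: lower the first index. For a diagonal metric, g_{ia} T^{aj} = g_{ii} T^{ij} (no sum on i).
g_{22} = 4
S_2{}^1 = 4 * T^{21} = 4 * -1 = -4
S_2{}^2 = 4 * T^{22} = 4 * 2 = 8
Step 2: contract S_2{}^j with v_j.
S_2{}^1 * v_1 = -4 * -1 = 4
S_2{}^2 * v_2 = 8 * 5 = 40
Result = 4 + 40 = 44

44


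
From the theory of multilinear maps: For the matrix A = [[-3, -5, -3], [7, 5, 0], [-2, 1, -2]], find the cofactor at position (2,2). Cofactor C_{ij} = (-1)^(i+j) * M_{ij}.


To find cofactor C_{22}, delete row 2 and column 2.
The resulting 2x2 submatrix is: [[-3, -3], [-2, -2]]
Minor M_{22} = -3*-2 - -3*-2
  = 6 - 6 = 0
Sign = (-1)^(2+2) = (-1)^4 = 1
Cofactor C_{22} = 1 * 0 = 0

0


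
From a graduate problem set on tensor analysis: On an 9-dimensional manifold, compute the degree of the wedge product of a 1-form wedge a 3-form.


The degree of a wedge product is the sum of the degrees of the individual forms.
Degrees: 1, 3
Total degree = 1 + 3 = 4

4


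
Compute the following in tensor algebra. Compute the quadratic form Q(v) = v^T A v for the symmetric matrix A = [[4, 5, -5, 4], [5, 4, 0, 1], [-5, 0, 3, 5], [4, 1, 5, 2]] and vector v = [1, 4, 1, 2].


First compute Av:
(Av)_1 = 4*1 + 5*4 + -5*1 + 4*2 = 27
(Av)_2 = 5*1 + 4*4 + 0*1 + 1*2 = 23
(Av)_3 = -5*1 + 0*4 + 3*1 + 5*2 = 8
(Av)_4 = 4*1 + 1*4 + 5*1 + 2*2 = 17
Av = [27, 23, 8, 17]
Then v^T (Av) = 1*27 + 4*23 + 1*8 + 2*17
= 27 + 92 + 8 + 34 = 161

161


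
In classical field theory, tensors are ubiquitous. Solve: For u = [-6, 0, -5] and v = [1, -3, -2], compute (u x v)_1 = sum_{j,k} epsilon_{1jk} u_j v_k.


(u x v)_1 = sum_{j,k} epsilon_{1jk} u_j v_k. Only permutations of (1,2,3) contribute; the two non-zero terms are:
eps_{123} u_2 v_3 = 1 * 0 * -2 = 0
eps_{132} u_3 v_2 = -1 * -5 * -3 = -15
(u x v)_1 = -15

-15


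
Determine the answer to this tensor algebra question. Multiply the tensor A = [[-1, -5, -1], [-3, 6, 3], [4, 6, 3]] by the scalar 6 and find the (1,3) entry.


Scalar multiplication: (cA)_{ij} = c * A_{ij}.
c = 6
A_{13} = -1
(cA)_{13} = 6 * -1 = -6

-6


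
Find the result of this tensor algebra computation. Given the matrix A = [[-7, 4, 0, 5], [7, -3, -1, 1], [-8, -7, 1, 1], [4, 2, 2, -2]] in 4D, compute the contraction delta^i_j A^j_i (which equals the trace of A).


The contraction (trace) of a rank-2 tensor is the sum of its diagonal elements.
Diagonal entries: A[1,1] = -7, A[2,2] = -3, A[3,3] = 1, A[4,4] = -2
Tr(A) = -7 + -3 + 1 + -2 = -11

-11


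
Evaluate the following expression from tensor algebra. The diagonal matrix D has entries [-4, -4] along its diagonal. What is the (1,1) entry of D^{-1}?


For a diagonal matrix, the inverse has entries (D^{-1})_{ii} = 1/d_{ii}.
The diagonal entries are: d_{11} = -4, d_{22} = -4
We need (D^{-1})_{11} = 1/d_{11} = 1/-4 = -1/4

-1/4


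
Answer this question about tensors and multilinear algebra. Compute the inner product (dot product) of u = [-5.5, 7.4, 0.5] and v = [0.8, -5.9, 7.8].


The inner product u . v = sum of u_i * v_i.
Term-by-term: -5.5 * 0.8, 7.4 * -5.9, 0.5 * 7.8
Products: -4.4, -43.66, 3.9
Sum = -4.4 + -43.66 + 3.9 = -44.16

-44.16


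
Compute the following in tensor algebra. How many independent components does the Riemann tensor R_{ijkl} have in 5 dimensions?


The Riemann tensor in d dimensions has d^2(d^2 - 1)/12 independent components.
d = 5, so d^2 = 25
d^2 - 1 = 24
d^2(d^2 - 1) = 25 * 24 = 600
Divide by 12: 600 / 12 = 50

50


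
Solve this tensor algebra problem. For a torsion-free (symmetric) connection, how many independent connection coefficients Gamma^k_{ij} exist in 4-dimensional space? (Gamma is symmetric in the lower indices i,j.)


Christoffel symbols Gamma^k_{ij} are symmetric in i,j, so there are d * d(d+1)/2 independent symbols.
d = 4
d(d+1)/2 = 4 * 5 / 2 = 10
Total = 4 * 10 = 40

40


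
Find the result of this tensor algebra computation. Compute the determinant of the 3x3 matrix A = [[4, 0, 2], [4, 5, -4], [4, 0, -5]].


Expanding along the first row, det(A) = a11*M_11 - a12*M_12 + a13*M_13, where M_1j is the (1,j) minor.
Minor M_11 = 5*-5 - -4*0 = -25
Minor M_12 = 4*-5 - -4*4 = -4
Minor M_13 = 4*0 - 5*4 = -20
det = 4*(-25) - 0*(-4) + 2*(-20)
    = -100 - 0 + -40
    = -140

-140


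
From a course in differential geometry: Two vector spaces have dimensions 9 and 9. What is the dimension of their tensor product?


The dimension of a tensor product is the product of dimensions.
dim(V) = 9, dim(W) = 9
dim(V (x) W) = 9 * 9 = 81

81


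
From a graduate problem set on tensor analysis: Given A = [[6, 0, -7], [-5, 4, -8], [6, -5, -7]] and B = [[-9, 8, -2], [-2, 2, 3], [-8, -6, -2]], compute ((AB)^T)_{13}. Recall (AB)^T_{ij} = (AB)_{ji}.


(AB)^T_{ij} = (AB)_{ji} = sum_k A_{jk} B_{ki}.
For i=1, j=3 we need (AB)_{31}:
A_{31} * B_{11} = 6 * -9 = -54
A_{32} * B_{21} = -5 * -2 = 10
A_{33} * B_{31} = -7 * -8 = 56
Sum = -54 + 10 + 56 = 12

12


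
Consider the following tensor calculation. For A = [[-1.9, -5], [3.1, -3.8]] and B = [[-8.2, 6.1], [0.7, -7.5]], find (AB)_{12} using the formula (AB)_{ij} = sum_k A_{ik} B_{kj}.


(AB)_{ij} = sum_k A_{ik} B_{kj}.
For i=1, j=2:
A_{11} * B_{12} = -1.9 * 6.1 = -11.59
A_{12} * B_{22} = -5 * -7.5 = 37.5
Sum = -11.59 + 37.5 = 25.91

25.91


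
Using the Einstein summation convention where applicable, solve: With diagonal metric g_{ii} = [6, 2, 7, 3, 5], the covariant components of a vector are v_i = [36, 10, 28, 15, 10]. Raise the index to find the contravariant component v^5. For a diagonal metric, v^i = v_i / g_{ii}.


To raise an index with a diagonal metric: v^i = v_i / g_{ii}.
For index 5: v_5 = 10, g_{55} = 5
v^5 = 10 / 5 = 2

2


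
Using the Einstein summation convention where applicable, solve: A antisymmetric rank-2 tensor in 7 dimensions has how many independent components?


A antisymmetric rank-2 tensor in d dimensions has d(d-1)/2 independent components.
d = 7
d(d-1)/2 = 7 * 6 / 2 = 42 / 2 = 21

21


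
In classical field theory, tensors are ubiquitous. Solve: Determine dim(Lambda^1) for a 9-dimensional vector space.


The dimension of the space of p-forms on an n-dimensional space is C(n, p).
n = 9, p = 1
C(9, 1) = 9! / (1! * 8!) = 9

9


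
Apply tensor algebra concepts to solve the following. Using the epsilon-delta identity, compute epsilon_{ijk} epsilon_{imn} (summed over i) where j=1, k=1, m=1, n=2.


Using the identity: epsilon_{ijk} epsilon_{imn} = delta_{jm} delta_{kn} - delta_{jn} delta_{km}.
delta_{11} = 1
delta_{12} = 0
delta_{12} = 0
delta_{11} = 1
Result = 1 * 0 - 0 * 1 = 0 - 0 = 0

0


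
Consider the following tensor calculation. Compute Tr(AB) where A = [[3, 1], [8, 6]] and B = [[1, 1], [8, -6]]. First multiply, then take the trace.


Tr(AB) = sum_i (AB)_{ii} where (AB)_{ii} = sum_k A_{ik} B_{ki}.
(AB)_{11} = 3*1 + 1*8 = 11
(AB)_{22} = 8*1 + 6*-6 = -28
Tr(AB) = 11 + -28 = -17

-17


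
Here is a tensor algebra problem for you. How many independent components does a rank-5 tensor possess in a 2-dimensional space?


The number of components of a rank-r tensor in d dimensions is d^r.
Here d = 2 and r = 5.
2^5 = 32

32


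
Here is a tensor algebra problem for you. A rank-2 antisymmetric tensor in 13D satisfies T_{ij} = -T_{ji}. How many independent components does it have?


An antisymmetric rank-2 tensor satisfies A_{ij} = -A_{ji}, so diagonal entries are zero.
The independent components are the upper-triangular entries: C(n, 2) = n(n-1)/2.
n = 13
C(13, 2) = 13 * 12 / 2 = 156 / 2 = 78

78


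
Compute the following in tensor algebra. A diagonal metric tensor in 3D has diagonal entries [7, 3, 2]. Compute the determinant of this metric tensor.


For a diagonal metric, the determinant is the product of diagonal entries.
Diagonal entries: 7, 3, 2
det(g) = 7 * 3 * 2 = 42

42


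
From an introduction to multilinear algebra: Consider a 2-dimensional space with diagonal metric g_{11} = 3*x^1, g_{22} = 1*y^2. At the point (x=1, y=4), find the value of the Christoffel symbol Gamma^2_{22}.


For a diagonal metric, Gamma^k_{ij} = (1/2) g^{kk} (dg_{ik}/dx_j + dg_{jk}/dx_i - dg_{ij}/dx_k).
The metric is diagonal, so g_{ab} = 0 for a != b.
At the given point: g_{11} = 3, g_{22} = 16
g^{22} = 1/16
dg_{22}/dx_2 = dg_{22}/dx_2 = 8
dg_{22}/dx_2 = dg_{22}/dx_2 = 8
dg_{22}/dx_2 = dg_{22}/dx_2 = 8
Numerator = 8 + 8 - 8 = 8
Gamma^2_{22} = 8 / (2 * 16) = 1/4

1/4


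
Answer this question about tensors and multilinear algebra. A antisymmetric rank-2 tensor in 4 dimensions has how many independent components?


A antisymmetric rank-2 tensor in d dimensions has d(d-1)/2 independent components.
d = 4
d(d-1)/2 = 4 * 3 / 2 = 12 / 2 = 6

6


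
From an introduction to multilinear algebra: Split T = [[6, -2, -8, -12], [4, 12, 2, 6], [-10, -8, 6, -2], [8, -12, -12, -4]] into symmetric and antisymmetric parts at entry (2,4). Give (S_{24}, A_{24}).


T_{24} = 6
T_{42} = -12
S_{24} = (6 + -12)/2 = -6/2 = -3
A_{24} = (6 - -12)/2 = 18/2 = 9
Check: S + A = -3 + 9 = 6 = T_{24}.

(-3, 9)


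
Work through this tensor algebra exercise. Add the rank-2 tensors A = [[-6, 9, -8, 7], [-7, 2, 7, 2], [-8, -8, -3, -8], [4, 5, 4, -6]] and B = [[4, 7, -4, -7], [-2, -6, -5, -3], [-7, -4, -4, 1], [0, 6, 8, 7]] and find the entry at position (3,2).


Tensor addition is component-wise: (A + B)_{ij} = A_{ij} + B_{ij}.
A_{32} = -8
B_{32} = -4
(A + B)_{32} = -8 + -4 = -12

-12


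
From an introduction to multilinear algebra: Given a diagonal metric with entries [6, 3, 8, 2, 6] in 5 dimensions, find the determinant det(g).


For a diagonal metric, the determinant is the product of diagonal entries.
Diagonal entries: 6, 3, 8, 2, 6
det(g) = 6 * 3 * 8 * 2 * 6 = 1728

1728


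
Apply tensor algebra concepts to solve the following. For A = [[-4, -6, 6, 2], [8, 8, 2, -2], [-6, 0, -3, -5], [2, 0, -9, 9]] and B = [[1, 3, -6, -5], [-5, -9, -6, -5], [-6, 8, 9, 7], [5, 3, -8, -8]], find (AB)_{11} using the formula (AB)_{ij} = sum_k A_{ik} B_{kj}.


(AB)_{ij} = sum_k A_{ik} B_{kj}.
For i=1, j=1:
A_{11} * B_{11} = -4 * 1 = -4
A_{12} * B_{21} = -6 * -5 = 30
A_{13} * B_{31} = 6 * -6 = -36
A_{14} * B_{41} = 2 * 5 = 10
Sum = -4 + 30 + -36 + 10 = 0

0


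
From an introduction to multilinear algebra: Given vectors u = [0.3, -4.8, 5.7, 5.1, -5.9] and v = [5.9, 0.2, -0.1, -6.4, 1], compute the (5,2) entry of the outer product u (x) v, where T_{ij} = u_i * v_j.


The outer product entry T_{ij} = u_i * v_j.
We need i=5, j=2.
u_5 = -5.9, v_2 = 0.2
T_{5,2} = -5.9 * 0.2 = -1.18

-1.18


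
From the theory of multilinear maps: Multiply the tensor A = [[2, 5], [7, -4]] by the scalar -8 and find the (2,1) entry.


Scalar multiplication: (cA)_{ij} = c * A_{ij}.
c = -8
A_{21} = 7
(cA)_{21} = -8 * 7 = -56

-56


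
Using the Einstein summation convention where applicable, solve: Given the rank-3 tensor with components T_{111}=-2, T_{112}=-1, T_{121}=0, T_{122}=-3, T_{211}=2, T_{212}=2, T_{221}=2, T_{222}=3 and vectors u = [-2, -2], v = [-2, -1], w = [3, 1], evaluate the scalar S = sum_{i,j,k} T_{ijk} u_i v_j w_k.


S = sum over i,j,k of T_{ijk} u_i v_j w_k. Expanding all 8 terms:
T_{111}*u_1*v_1*w_1 = -2*-2*-2*3 = -24  (running total: -24)
T_{112}*u_1*v_1*w_2 = -1*-2*-2*1 = -4  (running total: -28)
T_{121}*u_1*v_2*w_1 = 0*-2*-1*3 = 0  (running total: -28)
T_{122}*u_1*v_2*w_2 = -3*-2*-1*1 = -6  (running total: -34)
T_{211}*u_2*v_1*w_1 = 2*-2*-2*3 = 24  (running total: -10)
T_{212}*u_2*v_1*w_2 = 2*-2*-2*1 = 8  (running total: -2)
T_{221}*u_2*v_2*w_1 = 2*-2*-1*3 = 12  (running total: 10)
T_{222}*u_2*v_2*w_2 = 3*-2*-1*1 = 6  (running total: 16)
S = 16

16


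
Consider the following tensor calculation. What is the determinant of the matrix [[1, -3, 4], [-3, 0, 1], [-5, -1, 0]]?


Expanding along the first row, det(A) = a11*M_11 - a12*M_12 + a13*M_13, where M_1j is the (1,j) minor.
Minor M_11 = 0*0 - 1*-1 = 1
Minor M_12 = -3*0 - 1*-5 = 5
Minor M_13 = -3*-1 - 0*-5 = 3
det = 1*(1) - -3*(5) + 4*(3)
    = 1 - -15 + 12
    = 28

28


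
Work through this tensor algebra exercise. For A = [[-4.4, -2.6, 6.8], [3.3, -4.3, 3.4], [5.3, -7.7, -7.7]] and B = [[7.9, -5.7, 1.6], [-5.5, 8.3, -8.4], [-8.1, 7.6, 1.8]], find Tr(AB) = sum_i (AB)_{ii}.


Tr(AB) = sum_i (AB)_{ii} where (AB)_{ii} = sum_k A_{ik} B_{ki}.
(AB)_{11} = -4.4*7.9 + -2.6*-5.5 + 6.8*-8.1 = -75.54
(AB)_{22} = 3.3*-5.7 + -4.3*8.3 + 3.4*7.6 = -28.66
(AB)_{33} = 5.3*1.6 + -7.7*-8.4 + -7.7*1.8 = 59.3
Tr(AB) = -75.54 + -28.66 + 59.3 = -44.9

-44.9


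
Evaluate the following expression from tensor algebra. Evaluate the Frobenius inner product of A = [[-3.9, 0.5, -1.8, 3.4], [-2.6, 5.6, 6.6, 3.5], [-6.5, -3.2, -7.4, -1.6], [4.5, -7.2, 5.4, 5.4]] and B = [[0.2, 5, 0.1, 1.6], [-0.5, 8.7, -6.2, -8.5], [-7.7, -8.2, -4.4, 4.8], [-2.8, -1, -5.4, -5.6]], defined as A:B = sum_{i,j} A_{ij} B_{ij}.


A:B = sum over all i,j of A_{ij} * B_{ij}.
Row 1: -3.9*0.2=-0.78, 0.5*5=2.5, -1.8*0.1=-0.18, 3.4*1.6=5.44 => row sum = 6.98
Row 2: -2.6*-0.5=1.3, 5.6*8.7=48.72, 6.6*-6.2=-40.92, 3.5*-8.5=-29.75 => row sum = -20.65
Row 3: -6.5*-7.7=50.05, -3.2*-8.2=26.24, -7.4*-4.4=32.56, -1.6*4.8=-7.68 => row sum = 101.17
Row 4: 4.5*-2.8=-12.6, -7.2*-1=7.2, 5.4*-5.4=-29.16, 5.4*-5.6=-30.24 => row sum = -64.8
Total = 6.98 + -20.65 + 101.17 + -64.8 = 22.7

22.7


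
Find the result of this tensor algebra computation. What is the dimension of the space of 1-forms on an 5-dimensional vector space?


The dimension of the space of p-forms on an n-dimensional space is C(n, p).
n = 5, p = 1
C(5, 1) = 5! / (1! * 4!) = 5

5


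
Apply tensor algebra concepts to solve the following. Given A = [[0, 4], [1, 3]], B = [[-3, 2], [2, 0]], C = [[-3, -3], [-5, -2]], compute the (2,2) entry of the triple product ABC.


(ABC)_{22} = sum_m (AB)_{2m} C_{m2}. First compute row 2 of AB.
(AB)_{21} = 1*-3 + 3*2 = 3
(AB)_{22} = 1*2 + 3*0 = 2
Now contract with column 2 of C:
(AB)_{21} * C_{12} = 3 * -3 = -9
(AB)_{22} * C_{22} = 2 * -2 = -4
(ABC)_{22} = -9 + -4 = -13

-13


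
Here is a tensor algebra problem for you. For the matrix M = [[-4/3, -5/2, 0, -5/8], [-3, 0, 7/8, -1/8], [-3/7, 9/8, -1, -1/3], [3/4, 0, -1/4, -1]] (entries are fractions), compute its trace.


The trace is the sum of diagonal entries.
Diagonal: M[1,1] = -4/3, M[2,2] = 0, M[3,3] = -1, M[4,4] = -1
Tr(M) = -4/3 + 0 + -1 + -1
Computing step by step:
After adding M[1,1]: -4/3
After adding M[2,2]: -4/3
After adding M[3,3]: -7/3
After adding M[4,4]: -10/3
Tr(M) = -10/3

-10/3


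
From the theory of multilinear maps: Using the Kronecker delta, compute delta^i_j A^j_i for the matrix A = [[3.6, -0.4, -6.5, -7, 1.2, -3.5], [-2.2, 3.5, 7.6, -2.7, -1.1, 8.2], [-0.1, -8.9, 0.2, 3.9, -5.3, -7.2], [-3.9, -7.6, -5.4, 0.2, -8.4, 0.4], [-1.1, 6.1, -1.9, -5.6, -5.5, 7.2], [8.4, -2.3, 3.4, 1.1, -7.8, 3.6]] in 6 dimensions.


The contraction (trace) of a rank-2 tensor is the sum of its diagonal elements.
Diagonal entries: A[1,1] = 3.6, A[2,2] = 3.5, A[3,3] = 0.2, A[4,4] = 0.2, A[5,5] = -5.5, A[6,6] = 3.6
Tr(A) = 3.6 + 3.5 + 0.2 + 0.2 + -5.5 + 3.6 = 5.6

5.6


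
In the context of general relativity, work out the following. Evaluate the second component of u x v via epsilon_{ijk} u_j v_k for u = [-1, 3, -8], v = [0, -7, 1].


(u x v)_2 = sum_{j,k} epsilon_{2jk} u_j v_k. Only permutations of (1,2,3) contribute; the two non-zero terms are:
eps_{213} u_1 v_3 = -1 * -1 * 1 = 1
eps_{231} u_3 v_1 = 1 * -8 * 0 = 0
(u x v)_2 = 1

1


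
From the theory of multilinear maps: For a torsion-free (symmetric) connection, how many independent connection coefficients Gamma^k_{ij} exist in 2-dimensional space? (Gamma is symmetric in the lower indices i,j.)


Christoffel symbols Gamma^k_{ij} are symmetric in i,j, so there are d * d(d+1)/2 independent symbols.
d = 2
d(d+1)/2 = 2 * 3 / 2 = 3
Total = 2 * 3 = 6

6


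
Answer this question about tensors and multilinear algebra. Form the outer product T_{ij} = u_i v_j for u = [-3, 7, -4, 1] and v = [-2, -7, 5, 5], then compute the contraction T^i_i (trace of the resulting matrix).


The outer product gives T_{ij} = u_i v_j.
The trace (contraction) is Tr(T) = sum_i T_{ii} = sum_i u_i v_i.
Diagonal entries:
T_{11} = u_1 * v_1 = -3 * -2 = 6
T_{22} = u_2 * v_2 = 7 * -7 = -49
T_{33} = u_3 * v_3 = -4 * 5 = -20
T_{44} = u_4 * v_4 = 1 * 5 = 5
Tr(T) = 6 + -49 + -20 + 5 = -58

-58


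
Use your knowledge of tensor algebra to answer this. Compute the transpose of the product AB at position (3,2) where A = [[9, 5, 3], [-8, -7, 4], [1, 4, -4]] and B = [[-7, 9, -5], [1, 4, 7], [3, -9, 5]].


(AB)^T_{ij} = (AB)_{ji} = sum_k A_{jk} B_{ki}.
For i=3, j=2 we need (AB)_{23}:
A_{21} * B_{13} = -8 * -5 = 40
A_{22} * B_{23} = -7 * 7 = -49
A_{23} * B_{33} = 4 * 5 = 20
Sum = 40 + -49 + 20 = 11

11


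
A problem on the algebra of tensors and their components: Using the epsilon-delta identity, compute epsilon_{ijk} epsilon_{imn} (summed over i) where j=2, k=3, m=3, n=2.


Using the identity: epsilon_{ijk} epsilon_{imn} = delta_{jm} delta_{kn} - delta_{jn} delta_{km}.
delta_{23} = 0
delta_{32} = 0
delta_{22} = 1
delta_{33} = 1
Result = 0 * 0 - 1 * 1 = 0 - 1 = -1

-1


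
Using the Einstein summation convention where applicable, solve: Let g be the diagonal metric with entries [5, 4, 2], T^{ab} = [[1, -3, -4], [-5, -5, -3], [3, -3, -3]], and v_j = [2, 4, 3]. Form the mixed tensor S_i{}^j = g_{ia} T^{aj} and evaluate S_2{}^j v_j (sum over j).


Step 1: lower the first index. For a diagonal metric, g_{ia} T^{aj} = g_{ii} T^{ij} (no sum on i).
g_{22} = 4
S_2{}^1 = 4 * T^{21} = 4 * -5 = -20
S_2{}^2 = 4 * T^{22} = 4 * -5 = -20
S_2{}^3 = 4 * T^{23} = 4 * -3 = -12
Step 2: contract S_2{}^j with v_j.
S_2{}^1 * v_1 = -20 * 2 = -40
S_2{}^2 * v_2 = -20 * 4 = -80
S_2{}^3 * v_3 = -12 * 3 = -36
Result = -40 + -80 + -36 = -156

-156


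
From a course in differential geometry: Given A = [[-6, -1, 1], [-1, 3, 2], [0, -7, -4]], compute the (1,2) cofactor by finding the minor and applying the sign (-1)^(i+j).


To find cofactor C_{12}, delete row 1 and column 2.
The resulting 2x2 submatrix is: [[-1, 2], [0, -4]]
Minor M_{12} = -1*-4 - 2*0
  = 4 - 0 = 4
Sign = (-1)^(1+2) = (-1)^3 = -1
Cofactor C_{12} = -1 * 4 = -4

-4


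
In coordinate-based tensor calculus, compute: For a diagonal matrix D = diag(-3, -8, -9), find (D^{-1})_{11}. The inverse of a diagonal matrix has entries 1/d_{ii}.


For a diagonal matrix, the inverse has entries (D^{-1})_{ii} = 1/d_{ii}.
The diagonal entries are: d_{11} = -3, d_{22} = -8, d_{33} = -9
We need (D^{-1})_{11} = 1/d_{11} = 1/-3 = -1/3

-1/3


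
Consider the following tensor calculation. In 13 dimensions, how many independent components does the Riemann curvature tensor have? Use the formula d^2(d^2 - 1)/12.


The Riemann tensor in d dimensions has d^2(d^2 - 1)/12 independent components.
d = 13, so d^2 = 169
d^2 - 1 = 168
d^2(d^2 - 1) = 169 * 168 = 28392
Divide by 12: 28392 / 12 = 2366

2366


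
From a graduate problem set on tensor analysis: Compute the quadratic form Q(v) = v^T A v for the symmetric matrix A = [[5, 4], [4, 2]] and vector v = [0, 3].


First compute Av:
(Av)_1 = 5*0 + 4*3 = 12
(Av)_2 = 4*0 + 2*3 = 6
Av = [12, 6]
Then v^T (Av) = 0*12 + 3*6
= 0 + 18 = 18

18


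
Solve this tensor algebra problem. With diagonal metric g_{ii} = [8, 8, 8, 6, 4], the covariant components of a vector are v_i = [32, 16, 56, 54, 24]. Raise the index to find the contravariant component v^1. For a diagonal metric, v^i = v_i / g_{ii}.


To raise an index with a diagonal metric: v^i = v_i / g_{ii}.
For index 1: v_1 = 32, g_{11} = 8
v^1 = 32 / 8 = 4

4


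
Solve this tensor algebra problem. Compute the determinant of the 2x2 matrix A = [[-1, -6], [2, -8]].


For a 2x2 matrix [[a, b], [c, d]], det = a*d - b*c.
a = -1, b = -6, c = 2, d = -8
a*d = -1 * -8 = 8
b*c = -6 * 2 = -12
det = 8 - -12 = 20

20


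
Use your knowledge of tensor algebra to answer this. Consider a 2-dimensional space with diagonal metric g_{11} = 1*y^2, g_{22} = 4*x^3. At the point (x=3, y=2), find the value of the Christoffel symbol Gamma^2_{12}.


For a diagonal metric, Gamma^k_{ij} = (1/2) g^{kk} (dg_{ik}/dx_j + dg_{jk}/dx_i - dg_{ij}/dx_k).
The metric is diagonal, so g_{ab} = 0 for a != b.
At the given point: g_{11} = 4, g_{22} = 108
g^{22} = 1/108
dg_{12}/dx_2 = 0 (off-diagonal)
dg_{22}/dx_1 = dg_{22}/dx_1 = 108
dg_{12}/dx_2 = 0 (off-diagonal)
Numerator = 0 + 108 - 0 = 108
Gamma^2_{12} = 108 / (2 * 108) = 1/2

1/2


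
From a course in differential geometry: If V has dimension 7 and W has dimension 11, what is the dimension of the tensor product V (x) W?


The dimension of a tensor product is the product of dimensions.
dim(V) = 7, dim(W) = 11
dim(V (x) W) = 7 * 11 = 77

77


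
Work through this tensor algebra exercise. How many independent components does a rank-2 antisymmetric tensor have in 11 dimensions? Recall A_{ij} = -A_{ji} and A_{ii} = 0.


An antisymmetric rank-2 tensor satisfies A_{ij} = -A_{ji}, so diagonal entries are zero.
The independent components are the upper-triangular entries: C(n, 2) = n(n-1)/2.
n = 11
C(11, 2) = 11 * 10 / 2 = 110 / 2 = 55

55


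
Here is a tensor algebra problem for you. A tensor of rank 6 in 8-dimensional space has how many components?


The number of components of a rank-r tensor in d dimensions is d^r.
Here d = 8 and r = 6.
8^6 = 262144

262144


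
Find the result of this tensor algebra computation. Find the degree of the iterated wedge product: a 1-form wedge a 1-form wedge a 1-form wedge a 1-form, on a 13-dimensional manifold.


The degree of a wedge product is the sum of the degrees of the individual forms.
Degrees: 1, 1, 1, 1
Total degree = 1 + 1 + 1 + 1 = 4

4


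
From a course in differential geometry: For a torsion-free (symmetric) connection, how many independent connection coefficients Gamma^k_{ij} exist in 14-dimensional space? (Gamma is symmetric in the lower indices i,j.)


Christoffel symbols Gamma^k_{ij} are symmetric in i,j, so there are d * d(d+1)/2 independent symbols.
d = 14
d(d+1)/2 = 14 * 15 / 2 = 105
Total = 14 * 105 = 1470

1470


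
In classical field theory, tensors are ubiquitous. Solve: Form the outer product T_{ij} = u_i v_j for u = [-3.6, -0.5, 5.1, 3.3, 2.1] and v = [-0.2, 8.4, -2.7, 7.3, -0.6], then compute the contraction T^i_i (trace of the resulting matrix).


The outer product gives T_{ij} = u_i v_j.
The trace (contraction) is Tr(T) = sum_i T_{ii} = sum_i u_i v_i.
Diagonal entries:
T_{11} = u_1 * v_1 = -3.6 * -0.2 = 0.72
T_{22} = u_2 * v_2 = -0.5 * 8.4 = -4.2
T_{33} = u_3 * v_3 = 5.1 * -2.7 = -13.77
T_{44} = u_4 * v_4 = 3.3 * 7.3 = 24.09
T_{55} = u_5 * v_5 = 2.1 * -0.6 = -1.26
Tr(T) = 0.72 + -4.2 + -13.77 + 24.09 + -1.26 = 5.58

5.58


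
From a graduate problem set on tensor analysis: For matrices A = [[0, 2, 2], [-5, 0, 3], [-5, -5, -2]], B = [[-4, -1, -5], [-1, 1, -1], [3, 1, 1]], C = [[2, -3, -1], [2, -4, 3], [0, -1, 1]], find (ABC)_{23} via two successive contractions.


(ABC)_{23} = sum_m (AB)_{2m} C_{m3}. First compute row 2 of AB.
(AB)_{21} = -5*-4 + 0*-1 + 3*3 = 29
(AB)_{22} = -5*-1 + 0*1 + 3*1 = 8
(AB)_{23} = -5*-5 + 0*-1 + 3*1 = 28
Now contract with column 3 of C:
(AB)_{21} * C_{13} = 29 * -1 = -29
(AB)_{22} * C_{23} = 8 * 3 = 24
(AB)_{23} * C_{33} = 28 * 1 = 28
(ABC)_{23} = -29 + 24 + 28 = 23

23


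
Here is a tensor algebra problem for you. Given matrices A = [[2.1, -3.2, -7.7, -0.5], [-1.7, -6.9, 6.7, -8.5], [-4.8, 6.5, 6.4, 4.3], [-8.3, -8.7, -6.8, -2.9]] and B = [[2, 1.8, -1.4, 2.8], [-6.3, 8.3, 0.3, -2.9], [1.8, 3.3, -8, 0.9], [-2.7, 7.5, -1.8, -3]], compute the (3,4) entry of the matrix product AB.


(AB)_{ij} = sum_k A_{ik} B_{kj}.
For i=3, j=4:
A_{31} * B_{14} = -4.8 * 2.8 = -13.44
A_{32} * B_{24} = 6.5 * -2.9 = -18.85
A_{33} * B_{34} = 6.4 * 0.9 = 5.76
A_{34} * B_{44} = 4.3 * -3 = -12.9
Sum = -13.44 + -18.85 + 5.76 + -12.9 = -39.43

-39.43


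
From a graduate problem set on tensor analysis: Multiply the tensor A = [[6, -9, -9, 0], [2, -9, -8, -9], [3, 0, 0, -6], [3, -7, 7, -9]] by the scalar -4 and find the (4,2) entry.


Scalar multiplication: (cA)_{ij} = c * A_{ij}.
c = -4
A_{42} = -7
(cA)_{42} = -4 * -7 = 28

28


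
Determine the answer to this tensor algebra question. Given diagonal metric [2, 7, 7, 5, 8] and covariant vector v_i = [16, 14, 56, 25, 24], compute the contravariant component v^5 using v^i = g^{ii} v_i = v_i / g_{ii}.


To raise an index with a diagonal metric: v^i = v_i / g_{ii}.
For index 5: v_5 = 24, g_{55} = 8
v^5 = 24 / 8 = 3

3


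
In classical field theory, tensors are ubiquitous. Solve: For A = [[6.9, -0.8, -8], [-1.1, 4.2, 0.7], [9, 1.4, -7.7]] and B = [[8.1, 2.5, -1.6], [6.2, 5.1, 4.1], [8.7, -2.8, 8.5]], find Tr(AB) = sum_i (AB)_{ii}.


Tr(AB) = sum_i (AB)_{ii} where (AB)_{ii} = sum_k A_{ik} B_{ki}.
(AB)_{11} = 6.9*8.1 + -0.8*6.2 + -8*8.7 = -18.67
(AB)_{22} = -1.1*2.5 + 4.2*5.1 + 0.7*-2.8 = 16.71
(AB)_{33} = 9*-1.6 + 1.4*4.1 + -7.7*8.5 = -74.11
Tr(AB) = -18.67 + 16.71 + -74.11 = -76.07

-76.07


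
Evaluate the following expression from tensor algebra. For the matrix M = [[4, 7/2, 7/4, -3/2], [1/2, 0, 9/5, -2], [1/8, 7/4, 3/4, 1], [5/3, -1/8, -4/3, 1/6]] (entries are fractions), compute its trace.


The trace is the sum of diagonal entries.
Diagonal: M[1,1] = 4, M[2,2] = 0, M[3,3] = 3/4, M[4,4] = 1/6
Tr(M) = 4 + 0 + 3/4 + 1/6
Computing step by step:
After adding M[1,1]: 4
After adding M[2,2]: 4
After adding M[3,3]: 19/4
After adding M[4,4]: 59/12
Tr(M) = 59/12

59/12


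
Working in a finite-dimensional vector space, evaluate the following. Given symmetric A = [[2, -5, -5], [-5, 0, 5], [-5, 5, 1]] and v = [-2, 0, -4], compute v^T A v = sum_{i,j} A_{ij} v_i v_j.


First compute Av:
(Av)_1 = 2*-2 + -5*0 + -5*-4 = 16
(Av)_2 = -5*-2 + 0*0 + 5*-4 = -10
(Av)_3 = -5*-2 + 5*0 + 1*-4 = 6
Av = [16, -10, 6]
Then v^T (Av) = -2*16 + 0*-10 + -4*6
= -32 + 0 + -24 = -56

-56


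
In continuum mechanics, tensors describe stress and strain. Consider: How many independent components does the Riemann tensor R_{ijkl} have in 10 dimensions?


The Riemann tensor in d dimensions has d^2(d^2 - 1)/12 independent components.
d = 10, so d^2 = 100
d^2 - 1 = 99
d^2(d^2 - 1) = 100 * 99 = 9900
Divide by 12: 9900 / 12 = 825

825


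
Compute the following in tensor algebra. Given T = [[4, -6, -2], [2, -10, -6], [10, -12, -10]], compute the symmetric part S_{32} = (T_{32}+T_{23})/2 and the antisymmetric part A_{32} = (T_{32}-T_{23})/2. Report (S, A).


T_{32} = -12
T_{23} = -6
S_{32} = (-12 + -6)/2 = -18/2 = -9
A_{32} = (-12 - -6)/2 = -6/2 = -3
Check: S + A = -9 + -3 = -12 = T_{32}.

(-9, -3)


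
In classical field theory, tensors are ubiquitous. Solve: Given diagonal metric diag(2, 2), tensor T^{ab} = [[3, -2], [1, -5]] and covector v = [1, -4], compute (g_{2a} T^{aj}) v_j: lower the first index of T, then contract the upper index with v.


Step 1: lower the first index. For a diagonal metric, g_{ia} T^{aj} = g_{ii} T^{ij} (no sum on i).
g_{22} = 2
S_2{}^1 = 2 * T^{21} = 2 * 1 = 2
S_2{}^2 = 2 * T^{22} = 2 * -5 = -10
Step 2: contract S_2{}^j with v_j.
S_2{}^1 * v_1 = 2 * 1 = 2
S_2{}^2 * v_2 = -10 * -4 = 40
Result = 2 + 40 = 42

42


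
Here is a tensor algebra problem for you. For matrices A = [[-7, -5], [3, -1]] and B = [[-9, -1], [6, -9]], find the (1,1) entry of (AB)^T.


(AB)^T_{ij} = (AB)_{ji} = sum_k A_{jk} B_{ki}.
For i=1, j=1 we need (AB)_{11}:
A_{11} * B_{11} = -7 * -9 = 63
A_{12} * B_{21} = -5 * 6 = -30
Sum = 63 + -30 = 33

33


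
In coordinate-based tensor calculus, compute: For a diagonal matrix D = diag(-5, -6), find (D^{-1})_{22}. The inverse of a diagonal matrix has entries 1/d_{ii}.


For a diagonal matrix, the inverse has entries (D^{-1})_{ii} = 1/d_{ii}.
The diagonal entries are: d_{11} = -5, d_{22} = -6
We need (D^{-1})_{22} = 1/d_{22} = 1/-6 = -1/6

-1/6


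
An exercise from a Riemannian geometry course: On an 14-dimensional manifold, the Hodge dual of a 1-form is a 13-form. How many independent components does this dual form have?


The Hodge dual of a p-form on an n-dimensional manifold is an (n-p)-form.
n = 14, p = 1, so dual degree = 14 - 1 = 13
The number of components is C(n, n-p) = C(14, 13) = 14

14


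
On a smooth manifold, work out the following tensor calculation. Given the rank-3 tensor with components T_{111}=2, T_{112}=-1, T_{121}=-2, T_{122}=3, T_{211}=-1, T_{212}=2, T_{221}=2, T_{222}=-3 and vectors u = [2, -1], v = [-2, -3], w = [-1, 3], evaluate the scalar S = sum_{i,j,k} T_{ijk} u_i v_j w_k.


S = sum over i,j,k of T_{ijk} u_i v_j w_k. Expanding all 8 terms:
T_{111}*u_1*v_1*w_1 = 2*2*-2*-1 = 8  (running total: 8)
T_{112}*u_1*v_1*w_2 = -1*2*-2*3 = 12  (running total: 20)
T_{121}*u_1*v_2*w_1 = -2*2*-3*-1 = -12  (running total: 8)
T_{122}*u_1*v_2*w_2 = 3*2*-3*3 = -54  (running total: -46)
T_{211}*u_2*v_1*w_1 = -1*-1*-2*-1 = 2  (running total: -44)
T_{212}*u_2*v_1*w_2 = 2*-1*-2*3 = 12  (running total: -32)
T_{221}*u_2*v_2*w_1 = 2*-1*-3*-1 = -6  (running total: -38)
T_{222}*u_2*v_2*w_2 = -3*-1*-3*3 = -27  (running total: -65)
S = -65

-65


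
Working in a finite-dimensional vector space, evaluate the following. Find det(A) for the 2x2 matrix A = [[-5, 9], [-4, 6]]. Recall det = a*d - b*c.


For a 2x2 matrix [[a, b], [c, d]], det = a*d - b*c.
a = -5, b = 9, c = -4, d = 6
a*d = -5 * 6 = -30
b*c = 9 * -4 = -36
det = -30 - -36 = 6

6


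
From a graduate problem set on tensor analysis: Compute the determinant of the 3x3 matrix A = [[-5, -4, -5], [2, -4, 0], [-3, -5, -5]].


Expanding along the first row, det(A) = a11*M_11 - a12*M_12 + a13*M_13, where M_1j is the (1,j) minor.
Minor M_11 = -4*-5 - 0*-5 = 20
Minor M_12 = 2*-5 - 0*-3 = -10
Minor M_13 = 2*-5 - -4*-3 = -22
det = -5*(20) - -4*(-10) + -5*(-22)
    = -100 - 40 + 110
    = -30

-30


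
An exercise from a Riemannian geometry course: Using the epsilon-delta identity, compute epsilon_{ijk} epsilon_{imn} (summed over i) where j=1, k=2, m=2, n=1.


Using the identity: epsilon_{ijk} epsilon_{imn} = delta_{jm} delta_{kn} - delta_{jn} delta_{km}.
delta_{12} = 0
delta_{21} = 0
delta_{11} = 1
delta_{22} = 1
Result = 0 * 0 - 1 * 1 = 0 - 1 = -1

-1


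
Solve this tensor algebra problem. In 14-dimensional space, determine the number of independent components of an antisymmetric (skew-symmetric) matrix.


An antisymmetric rank-2 tensor satisfies A_{ij} = -A_{ji}, so diagonal entries are zero.
The independent components are the upper-triangular entries: C(n, 2) = n(n-1)/2.
n = 14
C(14, 2) = 14 * 13 / 2 = 182 / 2 = 91

91


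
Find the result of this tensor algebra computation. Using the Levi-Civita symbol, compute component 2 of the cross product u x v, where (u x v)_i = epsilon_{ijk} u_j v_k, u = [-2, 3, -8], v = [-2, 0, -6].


(u x v)_2 = sum_{j,k} epsilon_{2jk} u_j v_k. Only permutations of (1,2,3) contribute; the two non-zero terms are:
eps_{213} u_1 v_3 = -1 * -2 * -6 = -12
eps_{231} u_3 v_1 = 1 * -8 * -2 = 16
(u x v)_2 = 4

4


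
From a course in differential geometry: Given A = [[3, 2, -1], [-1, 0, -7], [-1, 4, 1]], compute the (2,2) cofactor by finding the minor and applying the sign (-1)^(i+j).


To find cofactor C_{22}, delete row 2 and column 2.
The resulting 2x2 submatrix is: [[3, -1], [-1, 1]]
Minor M_{22} = 3*1 - -1*-1
  = 3 - 1 = 2
Sign = (-1)^(2+2) = (-1)^4 = 1
Cofactor C_{22} = 1 * 2 = 2

2


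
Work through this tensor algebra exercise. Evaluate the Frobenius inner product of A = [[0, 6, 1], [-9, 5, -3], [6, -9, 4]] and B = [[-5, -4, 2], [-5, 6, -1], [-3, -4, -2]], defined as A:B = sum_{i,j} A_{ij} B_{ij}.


A:B = sum over all i,j of A_{ij} * B_{ij}.
Row 1: 0*-5=0, 6*-4=-24, 1*2=2 => row sum = -22
Row 2: -9*-5=45, 5*6=30, -3*-1=3 => row sum = 78
Row 3: 6*-3=-18, -9*-4=36, 4*-2=-8 => row sum = 10
Total = -22 + 78 + 10 = 66

66


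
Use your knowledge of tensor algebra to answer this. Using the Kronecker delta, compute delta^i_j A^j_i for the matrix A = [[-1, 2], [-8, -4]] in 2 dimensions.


The contraction (trace) of a rank-2 tensor is the sum of its diagonal elements.
Diagonal entries: A[1,1] = -1, A[2,2] = -4
Tr(A) = -1 + -4 = -5

-5


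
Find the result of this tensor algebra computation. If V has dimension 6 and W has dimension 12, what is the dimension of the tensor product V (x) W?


The dimension of a tensor product is the product of dimensions.
dim(V) = 6, dim(W) = 12
dim(V (x) W) = 6 * 12 = 72

72


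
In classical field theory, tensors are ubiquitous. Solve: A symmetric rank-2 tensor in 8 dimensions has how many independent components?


A symmetric rank-2 tensor in d dimensions has d(d+1)/2 independent components.
d = 8
d(d+1)/2 = 8 * 9 / 2 = 72 / 2 = 36

36


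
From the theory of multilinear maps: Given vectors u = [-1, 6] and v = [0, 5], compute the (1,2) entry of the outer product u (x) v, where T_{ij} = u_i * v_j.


The outer product entry T_{ij} = u_i * v_j.
We need i=1, j=2.
u_1 = -1, v_2 = 5
T_{1,2} = -1 * 5 = -5

-5


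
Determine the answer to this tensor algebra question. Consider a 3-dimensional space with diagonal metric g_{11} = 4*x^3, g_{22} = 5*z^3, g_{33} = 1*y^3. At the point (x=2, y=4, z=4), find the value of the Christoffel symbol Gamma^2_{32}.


For a diagonal metric, Gamma^k_{ij} = (1/2) g^{kk} (dg_{ik}/dx_j + dg_{jk}/dx_i - dg_{ij}/dx_k).
The metric is diagonal, so g_{ab} = 0 for a != b.
At the given point: g_{11} = 32, g_{22} = 320, g_{33} = 64
g^{22} = 1/320
dg_{32}/dx_2 = 0 (off-diagonal)
dg_{22}/dx_3 = dg_{22}/dx_3 = 240
dg_{32}/dx_2 = 0 (off-diagonal)
Numerator = 0 + 240 - 0 = 240
Gamma^2_{32} = 240 / (2 * 320) = 3/8

3/8


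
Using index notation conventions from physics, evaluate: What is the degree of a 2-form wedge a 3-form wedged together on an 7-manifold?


The degree of a wedge product is the sum of the degrees of the individual forms.
Degrees: 2, 3
Total degree = 2 + 3 = 5

5


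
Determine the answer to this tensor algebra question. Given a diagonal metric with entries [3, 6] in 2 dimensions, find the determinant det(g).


For a diagonal metric, the determinant is the product of diagonal entries.
Diagonal entries: 3, 6
det(g) = 3 * 6 = 18

18


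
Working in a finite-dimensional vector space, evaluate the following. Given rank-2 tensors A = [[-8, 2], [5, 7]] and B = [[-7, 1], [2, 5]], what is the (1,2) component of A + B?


Tensor addition is component-wise: (A + B)_{ij} = A_{ij} + B_{ij}.
A_{12} = 2
B_{12} = 1
(A + B)_{12} = 2 + 1 = 3

3


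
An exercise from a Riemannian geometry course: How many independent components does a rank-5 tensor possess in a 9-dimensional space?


The number of components of a rank-r tensor in d dimensions is d^r.
Here d = 9 and r = 5.
9^5 = 59049

59049


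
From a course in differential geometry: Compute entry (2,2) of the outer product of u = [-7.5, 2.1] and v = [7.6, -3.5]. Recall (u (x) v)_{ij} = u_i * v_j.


The outer product entry T_{ij} = u_i * v_j.
We need i=2, j=2.
u_2 = 2.1, v_2 = -3.5
T_{2,2} = 2.1 * -3.5 = -7.35

-7.35


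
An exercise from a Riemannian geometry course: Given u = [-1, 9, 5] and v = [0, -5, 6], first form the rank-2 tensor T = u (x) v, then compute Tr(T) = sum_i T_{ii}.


The outer product gives T_{ij} = u_i v_j.
The trace (contraction) is Tr(T) = sum_i T_{ii} = sum_i u_i v_i.
Diagonal entries:
T_{11} = u_1 * v_1 = -1 * 0 = 0
T_{22} = u_2 * v_2 = 9 * -5 = -45
T_{33} = u_3 * v_3 = 5 * 6 = 30
Tr(T) = 0 + -45 + 30 = -15

-15


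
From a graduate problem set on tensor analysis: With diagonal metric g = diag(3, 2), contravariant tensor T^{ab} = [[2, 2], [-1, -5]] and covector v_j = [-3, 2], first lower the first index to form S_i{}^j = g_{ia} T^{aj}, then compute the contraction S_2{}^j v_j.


Step 1: lower the first index. For a diagonal metric, g_{ia} T^{aj} = g_{ii} T^{ij} (no sum on i).
g_{22} = 2
S_2{}^1 = 2 * T^{21} = 2 * -1 = -2
S_2{}^2 = 2 * T^{22} = 2 * -5 = -10
Step 2: contract S_2{}^j with v_j.
S_2{}^1 * v_1 = -2 * -3 = 6
S_2{}^2 * v_2 = -10 * 2 = -20
Result = 6 + -20 = -14

-14


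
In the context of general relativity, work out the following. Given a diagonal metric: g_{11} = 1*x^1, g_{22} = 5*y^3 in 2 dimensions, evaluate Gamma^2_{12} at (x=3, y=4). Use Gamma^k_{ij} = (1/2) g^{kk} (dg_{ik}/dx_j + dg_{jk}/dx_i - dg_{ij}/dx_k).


For a diagonal metric, Gamma^k_{ij} = (1/2) g^{kk} (dg_{ik}/dx_j + dg_{jk}/dx_i - dg_{ij}/dx_k).
The metric is diagonal, so g_{ab} = 0 for a != b.
At the given point: g_{11} = 3, g_{22} = 320
g^{22} = 1/320
dg_{12}/dx_2 = 0 (off-diagonal)
dg_{22}/dx_1 = dg_{22}/dx_1 = 0
dg_{12}/dx_2 = 0 (off-diagonal)
Numerator = 0 + 0 - 0 = 0
Gamma^2_{12} = 0 / (2 * 320) = 0

0


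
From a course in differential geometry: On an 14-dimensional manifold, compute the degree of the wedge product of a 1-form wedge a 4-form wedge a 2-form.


The degree of a wedge product is the sum of the degrees of the individual forms.
Degrees: 1, 4, 2
Total degree = 1 + 4 + 2 = 7

7


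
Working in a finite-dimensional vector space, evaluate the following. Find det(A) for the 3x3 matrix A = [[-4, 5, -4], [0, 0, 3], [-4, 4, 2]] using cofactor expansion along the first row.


Expanding along the first row, det(A) = a11*M_11 - a12*M_12 + a13*M_13, where M_1j is the (1,j) minor.
Minor M_11 = 0*2 - 3*4 = -12
Minor M_12 = 0*2 - 3*-4 = 12
Minor M_13 = 0*4 - 0*-4 = 0
det = -4*(-12) - 5*(12) + -4*(0)
    = 48 - 60 + 0
    = -12

-12


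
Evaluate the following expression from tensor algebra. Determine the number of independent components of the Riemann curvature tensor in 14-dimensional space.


The Riemann tensor in d dimensions has d^2(d^2 - 1)/12 independent components.
d = 14, so d^2 = 196
d^2 - 1 = 195
d^2(d^2 - 1) = 196 * 195 = 38220
Divide by 12: 38220 / 12 = 3185

3185


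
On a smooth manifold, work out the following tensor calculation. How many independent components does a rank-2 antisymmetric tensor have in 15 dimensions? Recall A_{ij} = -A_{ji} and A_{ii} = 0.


An antisymmetric rank-2 tensor satisfies A_{ij} = -A_{ji}, so diagonal entries are zero.
The independent components are the upper-triangular entries: C(n, 2) = n(n-1)/2.
n = 15
C(15, 2) = 15 * 14 / 2 = 210 / 2 = 105

105


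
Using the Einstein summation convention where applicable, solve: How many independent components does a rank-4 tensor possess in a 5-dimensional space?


The number of components of a rank-r tensor in d dimensions is d^r.
Here d = 5 and r = 4.
5^4 = 625

625


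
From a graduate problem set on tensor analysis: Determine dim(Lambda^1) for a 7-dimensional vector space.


The dimension of the space of p-forms on an n-dimensional space is C(n, p).
n = 7, p = 1
C(7, 1) = 7! / (1! * 6!) = 7

7


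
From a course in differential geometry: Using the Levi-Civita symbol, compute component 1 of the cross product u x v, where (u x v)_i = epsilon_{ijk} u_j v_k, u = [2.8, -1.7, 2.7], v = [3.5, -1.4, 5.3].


(u x v)_1 = sum_{j,k} epsilon_{1jk} u_j v_k. Only permutations of (1,2,3) contribute; the two non-zero terms are:
eps_{123} u_2 v_3 = 1 * -1.7 * 5.3 = -9.01
eps_{132} u_3 v_2 = -1 * 2.7 * -1.4 = 3.78
(u x v)_1 = -5.23

-5.23


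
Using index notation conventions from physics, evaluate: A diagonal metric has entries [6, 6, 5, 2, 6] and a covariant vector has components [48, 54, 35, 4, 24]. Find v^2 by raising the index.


To raise an index with a diagonal metric: v^i = v_i / g_{ii}.
For index 2: v_2 = 54, g_{22} = 6
v^2 = 54 / 6 = 9

9


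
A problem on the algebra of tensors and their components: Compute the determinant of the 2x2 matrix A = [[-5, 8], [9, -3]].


For a 2x2 matrix [[a, b], [c, d]], det = a*d - b*c.
a = -5, b = 8, c = 9, d = -3
a*d = -5 * -3 = 15
b*c = 8 * 9 = 72
det = 15 - 72 = -57

-57


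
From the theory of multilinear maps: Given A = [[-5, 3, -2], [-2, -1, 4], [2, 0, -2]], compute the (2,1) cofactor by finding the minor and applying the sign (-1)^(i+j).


To find cofactor C_{21}, delete row 2 and column 1.
The resulting 2x2 submatrix is: [[3, -2], [0, -2]]
Minor M_{21} = 3*-2 - -2*0
  = -6 - 0 = -6
Sign = (-1)^(2+1) = (-1)^3 = -1
Cofactor C_{21} = -1 * -6 = 6

6
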